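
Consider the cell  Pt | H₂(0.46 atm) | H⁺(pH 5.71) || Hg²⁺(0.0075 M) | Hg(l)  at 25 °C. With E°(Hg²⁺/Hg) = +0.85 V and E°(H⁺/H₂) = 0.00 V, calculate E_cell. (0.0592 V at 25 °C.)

1.12 V

The Hg²⁺/Hg couple is the cathode, so E°_cell = 0.85 V; n = 2.
[H⁺] = 10^(−5.71) = 1.9 × 10^-6 M, and Q = [H⁺]^2 / ([Hg²⁺]·P(H₂)) = 1.1 × 10^-9.
E = E° − (0.0592/2) log Q = 0.85 − (0.0592/2)(-8.958) = 1.115 V.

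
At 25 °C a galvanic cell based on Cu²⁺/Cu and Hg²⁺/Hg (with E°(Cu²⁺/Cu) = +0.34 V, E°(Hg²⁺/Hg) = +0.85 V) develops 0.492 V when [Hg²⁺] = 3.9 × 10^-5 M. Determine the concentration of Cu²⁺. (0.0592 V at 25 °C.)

From the Nernst equation, log Q = n(E° − E)/0.0592 = 2(0.51 − 0.492)/0.0592 = 0.608, so Q = 4.06.
With Q = [Cu²⁺]/[Hg²⁺] and the known concentrations, [Cu²⁺] in the numerator gives [Cu²⁺] = 1.6 × 10^-4 M.

1.6 × 10^-4 M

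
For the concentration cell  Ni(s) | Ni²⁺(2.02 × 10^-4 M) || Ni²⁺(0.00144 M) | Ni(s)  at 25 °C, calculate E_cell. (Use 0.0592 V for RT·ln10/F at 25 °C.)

0.025 V

Both half-cells are Ni²⁺/Ni, so E°_cell = 0. The concentrated side is the cathode; the cell reaction moves Ni²⁺ from high to low concentration with n = 2.
Q = [Ni²⁺]_dilute/[Ni²⁺]_conc = 2.02 × 10^-4/0.00144 = 0.140.
E = 0 − (0.0592/2) log Q = −(0.0592/2)(-0.853) = 0.0252 V.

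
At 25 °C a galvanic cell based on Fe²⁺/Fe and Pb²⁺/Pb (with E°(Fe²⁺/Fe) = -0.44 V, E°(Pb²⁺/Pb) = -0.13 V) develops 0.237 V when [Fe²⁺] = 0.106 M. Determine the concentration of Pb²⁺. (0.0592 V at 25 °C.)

3.6 × 10^-4 M

From the Nernst equation, log Q = n(E° − E)/0.0592 = 2(0.31 − 0.237)/0.0592 = 2.466, so Q = 293.
With Q = [Fe²⁺]/[Pb²⁺] and the known concentrations, [Pb²⁺] in the denominator gives [Pb²⁺] = 3.6 × 10^-4 M.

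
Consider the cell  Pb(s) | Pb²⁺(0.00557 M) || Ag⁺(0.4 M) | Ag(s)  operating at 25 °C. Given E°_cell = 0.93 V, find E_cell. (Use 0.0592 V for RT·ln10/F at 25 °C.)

0.973 V

Balancing electrons gives n = 2; the reaction quotient is Q = [Pb²⁺]/[Ag⁺]^2 = 0.0348.
At 25 °C, E = E° − (0.0592/n) log Q = 0.93 − (0.0592/2)(-1.458) = 0.930 + 0.043 = 0.973 V.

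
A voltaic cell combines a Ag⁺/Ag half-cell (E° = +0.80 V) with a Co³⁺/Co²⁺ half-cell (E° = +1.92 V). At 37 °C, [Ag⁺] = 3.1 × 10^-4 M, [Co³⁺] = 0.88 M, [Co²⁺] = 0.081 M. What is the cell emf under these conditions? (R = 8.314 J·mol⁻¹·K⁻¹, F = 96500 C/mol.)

The Co³⁺/Co²⁺ couple has the higher reduction potential and acts as the cathode, so E°_cell = +1.92 − (+0.80) = 1.12 V.
Balancing electrons gives n = 1; the reaction quotient is Q = [Ag⁺]·[Co²⁺]/[Co³⁺] = 2.85 × 10^-5.
E = E° − (RT/nF) ln Q = 1.12 − (8.314×310)/(1×96500) × (-10.464) = 1.120 + 0.279 = 1.399 V.

1.40 V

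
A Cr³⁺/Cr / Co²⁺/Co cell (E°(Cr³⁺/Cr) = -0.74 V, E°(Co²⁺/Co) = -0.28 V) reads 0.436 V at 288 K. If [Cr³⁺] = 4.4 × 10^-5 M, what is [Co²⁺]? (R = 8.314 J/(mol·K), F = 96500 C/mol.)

From the Nernst equation, ln Q = nF(E° − E)/RT = 6×96500×(0.46 − 0.436)/(8.314×288) = 5.803, so Q = 331.
With Q = [Cr³⁺]^2/[Co²⁺]^3 and the known concentrations, [Co²⁺]^3 in the denominator gives [Co²⁺] = 1.8 × 10^-4 M.

1.8 × 10^-4 M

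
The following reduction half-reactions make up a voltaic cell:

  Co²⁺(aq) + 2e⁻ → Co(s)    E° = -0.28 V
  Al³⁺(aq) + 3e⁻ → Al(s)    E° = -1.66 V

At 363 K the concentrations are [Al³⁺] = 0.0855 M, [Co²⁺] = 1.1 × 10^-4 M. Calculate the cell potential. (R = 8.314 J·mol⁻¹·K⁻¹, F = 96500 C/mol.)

The Co²⁺/Co couple has the higher reduction potential and acts as the cathode, so E°_cell = -0.28 − (-1.66) = 1.38 V.
Balancing electrons gives n = 6; the reaction quotient is Q = [Al³⁺]^2/[Co²⁺]^3 = 5.49 × 10^9.
E = E° − (RT/nF) ln Q = 1.38 − (8.314×363)/(6×96500) × (22.427) = 1.380 − 0.117 = 1.263 V.

1.26 V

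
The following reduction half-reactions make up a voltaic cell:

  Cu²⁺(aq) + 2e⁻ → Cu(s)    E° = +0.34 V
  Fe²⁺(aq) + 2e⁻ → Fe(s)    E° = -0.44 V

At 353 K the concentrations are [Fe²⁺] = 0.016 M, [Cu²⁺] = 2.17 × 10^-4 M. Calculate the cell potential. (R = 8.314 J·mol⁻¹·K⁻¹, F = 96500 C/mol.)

0.715 V

The Cu²⁺/Cu couple has the higher reduction potential and acts as the cathode, so E°_cell = +0.34 − (-0.44) = 0.78 V.
Balancing electrons gives n = 2; the reaction quotient is Q = [Fe²⁺]/[Cu²⁺] = 73.7.
E = E° − (RT/nF) ln Q = 0.78 − (8.314×353)/(2×96500) × (4.300) = 0.780 − 0.065 = 0.715 V.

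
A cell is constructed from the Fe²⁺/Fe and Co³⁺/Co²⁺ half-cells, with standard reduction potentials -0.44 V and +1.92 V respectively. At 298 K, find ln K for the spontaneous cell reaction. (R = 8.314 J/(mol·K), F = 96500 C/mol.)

E°_cell = +1.92 − (-0.44) = 2.36 V, with n = 2 electrons transferred.
At equilibrium E = 0, so the Nernst equation gives ln K = nFE°/RT = (2)(96500)(2.36)/((8.314)(298)) = 183.84.

ln K = 183.8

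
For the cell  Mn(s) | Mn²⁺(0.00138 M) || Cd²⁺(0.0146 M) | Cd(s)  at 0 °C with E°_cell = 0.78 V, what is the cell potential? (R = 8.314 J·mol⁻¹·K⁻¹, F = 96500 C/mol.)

Balancing electrons gives n = 2; the reaction quotient is Q = [Mn²⁺]/[Cd²⁺] = 0.0945.
E = E° − (RT/nF) ln Q = 0.78 − (8.314×273)/(2×96500) × (-2.359) = 0.780 + 0.028 = 0.808 V.

0.808 V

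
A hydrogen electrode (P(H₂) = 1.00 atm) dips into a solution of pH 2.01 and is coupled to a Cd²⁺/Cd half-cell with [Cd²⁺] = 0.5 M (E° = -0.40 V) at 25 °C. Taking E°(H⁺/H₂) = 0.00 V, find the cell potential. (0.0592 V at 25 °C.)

0.29 V

The hydrogen couple is the cathode, so E°_cell = 0.40 V; n = 2.
[H⁺] = 10^(−2.01) = 0.0098 M, and Q = [Cd²⁺]·P(H₂) / [H⁺]^2 = 5240.
E = E° − (0.0592/2) log Q = 0.40 − (0.0592/2)(3.719) = 0.290 V.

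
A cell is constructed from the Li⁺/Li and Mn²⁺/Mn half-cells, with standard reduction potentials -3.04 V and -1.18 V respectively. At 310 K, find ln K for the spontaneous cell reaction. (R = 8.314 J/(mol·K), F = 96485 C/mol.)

ln K = 139.3

E°_cell = -1.18 − (-3.04) = 1.86 V, with n = 2 electrons transferred.
At equilibrium E = 0, so the Nernst equation gives ln K = nFE°/RT = (2)(96485)(1.86)/((8.314)(310)) = 139.26.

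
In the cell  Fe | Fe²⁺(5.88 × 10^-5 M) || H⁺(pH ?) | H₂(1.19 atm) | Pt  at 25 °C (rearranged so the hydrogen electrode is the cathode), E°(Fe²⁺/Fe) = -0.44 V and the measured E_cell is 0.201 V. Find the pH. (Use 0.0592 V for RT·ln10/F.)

E°_cell = 0.44 V and n = 2.
log Q = n(E° − E)/0.0592 = 2×(0.44 − 0.201)/0.0592 = 8.074.
With Q = [Fe²⁺]·P(H₂) / [H⁺]^2, solving for [H⁺] gives log[H⁺] = -6.115, so pH = 6.11.

pH = 6.11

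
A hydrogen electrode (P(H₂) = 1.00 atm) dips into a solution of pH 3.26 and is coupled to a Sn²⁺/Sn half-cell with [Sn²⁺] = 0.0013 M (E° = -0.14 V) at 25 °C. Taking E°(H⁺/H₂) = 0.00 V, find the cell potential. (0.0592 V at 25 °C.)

The hydrogen couple is the cathode, so E°_cell = 0.14 V; n = 2.
[H⁺] = 10^(−3.26) = 5.5 × 10^-4 M, and Q = [Sn²⁺]·P(H₂) / [H⁺]^2 = 4300.
E = E° − (0.0592/2) log Q = 0.14 − (0.0592/2)(3.634) = 0.032 V.

0.032 V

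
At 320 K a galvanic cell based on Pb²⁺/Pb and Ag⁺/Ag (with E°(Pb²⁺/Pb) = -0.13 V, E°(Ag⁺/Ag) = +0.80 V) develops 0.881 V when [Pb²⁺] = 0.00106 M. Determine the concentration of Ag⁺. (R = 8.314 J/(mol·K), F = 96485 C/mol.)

From the Nernst equation, ln Q = nF(E° − E)/RT = 2×96485×(0.93 − 0.881)/(8.314×320) = 3.554, so Q = 35.0.
With Q = [Pb²⁺]/[Ag⁺]^2 and the known concentrations, [Ag⁺]^2 in the denominator gives [Ag⁺] = 0.0055 M.

0.0055 M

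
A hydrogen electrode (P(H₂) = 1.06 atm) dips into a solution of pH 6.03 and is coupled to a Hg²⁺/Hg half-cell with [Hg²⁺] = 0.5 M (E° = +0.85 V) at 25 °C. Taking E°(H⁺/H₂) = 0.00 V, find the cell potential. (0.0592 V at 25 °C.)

1.20 V

The Hg²⁺/Hg couple is the cathode, so E°_cell = 0.85 V; n = 2.
[H⁺] = 10^(−6.03) = 9.3 × 10^-7 M, and Q = [H⁺]^2 / ([Hg²⁺]·P(H₂)) = 1.64 × 10^-12.
E = E° − (0.0592/2) log Q = 0.85 − (0.0592/2)(-11.784) = 1.199 V.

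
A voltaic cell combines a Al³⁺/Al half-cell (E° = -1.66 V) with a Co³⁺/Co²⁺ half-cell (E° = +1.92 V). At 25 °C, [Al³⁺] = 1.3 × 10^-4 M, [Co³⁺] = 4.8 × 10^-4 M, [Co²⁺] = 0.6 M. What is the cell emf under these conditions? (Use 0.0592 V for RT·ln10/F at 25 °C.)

3.47 V

The Co³⁺/Co²⁺ couple has the higher reduction potential and acts as the cathode, so E°_cell = +1.92 − (-1.66) = 3.58 V.
Balancing electrons gives n = 3; the reaction quotient is Q = [Al³⁺]·[Co²⁺]^3/[Co³⁺]^3 = 2.54 × 10^5.
At 25 °C, E = E° − (0.0592/n) log Q = 3.58 − (0.0592/3)(5.405) = 3.580 − 0.107 = 3.473 V.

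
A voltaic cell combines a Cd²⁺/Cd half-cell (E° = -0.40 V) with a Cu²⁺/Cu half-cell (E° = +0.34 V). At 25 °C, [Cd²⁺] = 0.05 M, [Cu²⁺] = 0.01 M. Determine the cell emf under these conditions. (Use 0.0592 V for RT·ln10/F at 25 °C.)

0.719 V

The Cu²⁺/Cu couple has the higher reduction potential and acts as the cathode, so E°_cell = +0.34 − (-0.40) = 0.74 V.
Balancing electrons gives n = 2; the reaction quotient is Q = [Cd²⁺]/[Cu²⁺] = 5.00.
At 25 °C, E = E° − (0.0592/n) log Q = 0.74 − (0.0592/2)(0.699) = 0.740 − 0.021 = 0.719 V.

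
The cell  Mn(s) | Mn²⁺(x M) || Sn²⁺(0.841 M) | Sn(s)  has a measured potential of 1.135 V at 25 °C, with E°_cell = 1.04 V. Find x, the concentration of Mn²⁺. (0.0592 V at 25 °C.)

5.2 × 10^-4 M

From the Nernst equation, log Q = n(E° − E)/0.0592 = 2(1.04 − 1.135)/0.0592 = -3.209, so Q = 6.17 × 10^-4.
With Q = [Mn²⁺]/[Sn²⁺] and the known concentrations, [Mn²⁺] in the numerator gives [Mn²⁺] = 5.2 × 10^-4 M.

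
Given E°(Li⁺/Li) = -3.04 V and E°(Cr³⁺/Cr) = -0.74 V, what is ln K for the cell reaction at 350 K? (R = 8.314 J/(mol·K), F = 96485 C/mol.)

E°_cell = -0.74 − (-3.04) = 2.30 V, with n = 3 electrons transferred.
At equilibrium E = 0, so the Nernst equation gives ln K = nFE°/RT = (3)(96485)(2.30)/((8.314)(350)) = 228.79.

ln K = 228.8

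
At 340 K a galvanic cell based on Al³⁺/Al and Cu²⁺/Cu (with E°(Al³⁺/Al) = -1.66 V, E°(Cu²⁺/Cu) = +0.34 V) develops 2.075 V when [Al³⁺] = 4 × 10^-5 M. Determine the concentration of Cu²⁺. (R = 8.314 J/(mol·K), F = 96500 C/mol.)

0.2 M

From the Nernst equation, ln Q = nF(E° − E)/RT = 6×96500×(2.00 − 2.075)/(8.314×340) = -15.362, so Q = 2.13 × 10^-7.
With Q = [Al³⁺]^2/[Cu²⁺]^3 and the known concentrations, [Cu²⁺]^3 in the denominator gives [Cu²⁺] = 0.2 M.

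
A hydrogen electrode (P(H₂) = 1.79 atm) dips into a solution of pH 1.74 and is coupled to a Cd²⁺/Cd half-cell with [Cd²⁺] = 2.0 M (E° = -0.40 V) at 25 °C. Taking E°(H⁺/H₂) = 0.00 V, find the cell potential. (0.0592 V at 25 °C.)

The hydrogen couple is the cathode, so E°_cell = 0.40 V; n = 2.
[H⁺] = 10^(−1.74) = 0.018 M, and Q = [Cd²⁺]·P(H₂) / [H⁺]^2 = 1.08 × 10^4.
E = E° − (0.0592/2) log Q = 0.40 − (0.0592/2)(4.034) = 0.281 V.

0.28 V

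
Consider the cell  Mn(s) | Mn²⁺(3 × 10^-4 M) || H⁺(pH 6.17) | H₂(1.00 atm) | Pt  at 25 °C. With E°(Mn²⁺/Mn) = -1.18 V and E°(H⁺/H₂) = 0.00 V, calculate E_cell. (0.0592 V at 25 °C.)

The hydrogen couple is the cathode, so E°_cell = 1.18 V; n = 2.
[H⁺] = 10^(−6.17) = 6.8 × 10^-7 M, and Q = [Mn²⁺]·P(H₂) / [H⁺]^2 = 6.56 × 10^8.
E = E° − (0.0592/2) log Q = 1.18 − (0.0592/2)(8.817) = 0.919 V.

0.92 V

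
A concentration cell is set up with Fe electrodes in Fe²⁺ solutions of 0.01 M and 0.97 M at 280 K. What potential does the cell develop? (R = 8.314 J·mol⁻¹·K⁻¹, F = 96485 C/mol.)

0.055 V

Both half-cells are Fe²⁺/Fe, so E°_cell = 0. The concentrated side is the cathode; the cell reaction moves Fe²⁺ from high to low concentration with n = 2.
Q = [Fe²⁺]_dilute/[Fe²⁺]_conc = 0.01/0.97 = 0.0103.
E = 0 − (RT/nF) ln Q = −((8.314×280)/(2×96485))(-4.575) = 0.0552 V.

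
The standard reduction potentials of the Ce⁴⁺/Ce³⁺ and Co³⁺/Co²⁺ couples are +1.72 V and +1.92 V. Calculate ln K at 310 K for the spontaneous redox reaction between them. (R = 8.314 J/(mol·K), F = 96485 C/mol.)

E°_cell = +1.92 − (+1.72) = 0.20 V, with n = 1 electron transferred.
At equilibrium E = 0, so the Nernst equation gives ln K = nFE°/RT = (1)(96485)(0.20)/((8.314)(310)) = 7.49.

ln K = 7.5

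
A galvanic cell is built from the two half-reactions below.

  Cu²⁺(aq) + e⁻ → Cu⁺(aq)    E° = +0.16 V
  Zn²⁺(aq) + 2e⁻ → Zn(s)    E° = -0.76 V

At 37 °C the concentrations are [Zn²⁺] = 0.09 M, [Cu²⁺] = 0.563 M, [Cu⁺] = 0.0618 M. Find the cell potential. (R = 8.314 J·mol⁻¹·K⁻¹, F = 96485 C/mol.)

The Cu²⁺/Cu⁺ couple has the higher reduction potential and acts as the cathode, so E°_cell = +0.16 − (-0.76) = 0.92 V.
Balancing electrons gives n = 2; the reaction quotient is Q = [Zn²⁺]·[Cu⁺]^2/[Cu²⁺]^2 = 0.00108.
E = E° − (RT/nF) ln Q = 0.92 − (8.314×310)/(2×96485) × (-6.827) = 0.920 + 0.091 = 1.011 V.

1.01 V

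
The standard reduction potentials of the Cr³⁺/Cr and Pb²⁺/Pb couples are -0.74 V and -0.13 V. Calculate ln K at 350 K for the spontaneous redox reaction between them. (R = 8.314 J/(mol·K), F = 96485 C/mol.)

ln K = 121.4

E°_cell = -0.13 − (-0.74) = 0.61 V, with n = 6 electrons transferred.
At equilibrium E = 0, so the Nernst equation gives ln K = nFE°/RT = (6)(96485)(0.61)/((8.314)(350)) = 121.36.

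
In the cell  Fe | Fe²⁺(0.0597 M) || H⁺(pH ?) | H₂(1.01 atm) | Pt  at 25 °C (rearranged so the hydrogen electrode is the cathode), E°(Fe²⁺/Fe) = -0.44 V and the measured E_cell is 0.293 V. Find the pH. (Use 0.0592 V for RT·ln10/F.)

pH = 3.09

E°_cell = 0.44 V and n = 2.
log Q = n(E° − E)/0.0592 = 2×(0.44 − 0.293)/0.0592 = 4.966.
With Q = [Fe²⁺]·P(H₂) / [H⁺]^2, solving for [H⁺] gives log[H⁺] = -3.093, so pH = 3.09.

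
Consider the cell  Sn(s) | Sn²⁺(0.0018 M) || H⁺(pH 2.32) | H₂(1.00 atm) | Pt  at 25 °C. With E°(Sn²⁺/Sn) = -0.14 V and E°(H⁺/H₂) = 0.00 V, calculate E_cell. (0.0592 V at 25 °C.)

The hydrogen couple is the cathode, so E°_cell = 0.14 V; n = 2.
[H⁺] = 10^(−2.32) = 0.0048 M, and Q = [Sn²⁺]·P(H₂) / [H⁺]^2 = 78.6.
E = E° − (0.0592/2) log Q = 0.14 − (0.0592/2)(1.895) = 0.084 V.

0.084 V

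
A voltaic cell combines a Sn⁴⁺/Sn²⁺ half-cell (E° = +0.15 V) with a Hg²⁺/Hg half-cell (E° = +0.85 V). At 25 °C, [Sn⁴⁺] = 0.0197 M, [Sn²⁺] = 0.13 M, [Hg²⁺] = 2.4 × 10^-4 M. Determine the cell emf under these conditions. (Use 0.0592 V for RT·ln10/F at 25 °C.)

The Hg²⁺/Hg couple has the higher reduction potential and acts as the cathode, so E°_cell = +0.85 − (+0.15) = 0.70 V.
Balancing electrons gives n = 2; the reaction quotient is Q = [Sn⁴⁺]/([Sn²⁺]·[Hg²⁺]) = 631.
At 25 °C, E = E° − (0.0592/n) log Q = 0.70 − (0.0592/2)(2.800) = 0.700 − 0.083 = 0.617 V.

0.617 V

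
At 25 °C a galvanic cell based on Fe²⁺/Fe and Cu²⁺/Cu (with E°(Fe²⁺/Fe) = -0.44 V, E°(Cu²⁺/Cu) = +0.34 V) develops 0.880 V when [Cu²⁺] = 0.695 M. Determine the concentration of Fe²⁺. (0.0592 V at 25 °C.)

2.9 × 10^-4 M

From the Nernst equation, log Q = n(E° − E)/0.0592 = 2(0.78 − 0.880)/0.0592 = -3.378, so Q = 4.18 × 10^-4.
With Q = [Fe²⁺]/[Cu²⁺] and the known concentrations, [Fe²⁺] in the numerator gives [Fe²⁺] = 2.9 × 10^-4 M.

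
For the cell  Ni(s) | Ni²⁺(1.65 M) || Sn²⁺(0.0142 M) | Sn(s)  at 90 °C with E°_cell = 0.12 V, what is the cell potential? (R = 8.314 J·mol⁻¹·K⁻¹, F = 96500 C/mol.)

0.046 V

Balancing electrons gives n = 2; the reaction quotient is Q = [Ni²⁺]/[Sn²⁺] = 116.
E = E° − (RT/nF) ln Q = 0.12 − (8.314×363)/(2×96500) × (4.755) = 0.120 − 0.074 = 0.046 V.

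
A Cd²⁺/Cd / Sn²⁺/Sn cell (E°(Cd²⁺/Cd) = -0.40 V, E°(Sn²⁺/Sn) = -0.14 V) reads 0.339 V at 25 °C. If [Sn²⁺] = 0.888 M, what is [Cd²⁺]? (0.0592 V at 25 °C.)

0.0019 M

From the Nernst equation, log Q = n(E° − E)/0.0592 = 2(0.26 − 0.339)/0.0592 = -2.669, so Q = 0.00214.
With Q = [Cd²⁺]/[Sn²⁺] and the known concentrations, [Cd²⁺] in the numerator gives [Cd²⁺] = 0.0019 M.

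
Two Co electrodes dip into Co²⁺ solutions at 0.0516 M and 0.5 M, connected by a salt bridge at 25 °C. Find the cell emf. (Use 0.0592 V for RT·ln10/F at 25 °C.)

0.029 V

Both half-cells are Co²⁺/Co, so E°_cell = 0. The concentrated side is the cathode; the cell reaction moves Co²⁺ from high to low concentration with n = 2.
Q = [Co²⁺]_dilute/[Co²⁺]_conc = 0.0516/0.5 = 0.103.
E = 0 − (0.0592/2) log Q = −(0.0592/2)(-0.986) = 0.0292 V.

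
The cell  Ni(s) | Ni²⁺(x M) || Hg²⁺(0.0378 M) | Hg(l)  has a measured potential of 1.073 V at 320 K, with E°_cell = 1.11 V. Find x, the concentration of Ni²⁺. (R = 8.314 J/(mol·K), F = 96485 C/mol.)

From the Nernst equation, ln Q = nF(E° − E)/RT = 2×96485×(1.11 − 1.073)/(8.314×320) = 2.684, so Q = 14.6.
With Q = [Ni²⁺]/[Hg²⁺] and the known concentrations, [Ni²⁺] in the numerator gives [Ni²⁺] = 0.55 M.

0.55 M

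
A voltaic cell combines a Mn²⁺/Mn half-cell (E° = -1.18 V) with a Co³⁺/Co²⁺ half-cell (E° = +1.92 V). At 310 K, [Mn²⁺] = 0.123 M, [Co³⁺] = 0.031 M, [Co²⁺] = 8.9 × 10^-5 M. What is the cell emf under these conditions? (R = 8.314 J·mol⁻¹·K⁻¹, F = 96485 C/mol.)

3.28 V

The Co³⁺/Co²⁺ couple has the higher reduction potential and acts as the cathode, so E°_cell = +1.92 − (-1.18) = 3.10 V.
Balancing electrons gives n = 2; the reaction quotient is Q = [Mn²⁺]·[Co²⁺]^2/[Co³⁺]^2 = 1.01 × 10^-6.
E = E° − (RT/nF) ln Q = 3.10 − (8.314×310)/(2×96485) × (-13.802) = 3.100 + 0.184 = 3.284 V.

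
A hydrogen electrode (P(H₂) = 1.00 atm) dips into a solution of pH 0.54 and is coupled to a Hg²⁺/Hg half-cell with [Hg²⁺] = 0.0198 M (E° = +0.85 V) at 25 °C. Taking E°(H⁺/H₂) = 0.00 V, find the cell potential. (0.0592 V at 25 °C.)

The Hg²⁺/Hg couple is the cathode, so E°_cell = 0.85 V; n = 2.
[H⁺] = 10^(−0.54) = 0.29 M, and Q = [H⁺]^2 / ([Hg²⁺]·P(H₂)) = 4.20.
E = E° − (0.0592/2) log Q = 0.85 − (0.0592/2)(0.623) = 0.832 V.

0.83 V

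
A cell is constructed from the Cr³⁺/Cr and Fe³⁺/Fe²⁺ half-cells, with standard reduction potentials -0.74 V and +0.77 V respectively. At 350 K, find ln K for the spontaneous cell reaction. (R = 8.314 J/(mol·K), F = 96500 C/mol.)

E°_cell = +0.77 − (-0.74) = 1.51 V, with n = 3 electrons transferred.
At equilibrium E = 0, so the Nernst equation gives ln K = nFE°/RT = (3)(96500)(1.51)/((8.314)(350)) = 150.23.

ln K = 150.2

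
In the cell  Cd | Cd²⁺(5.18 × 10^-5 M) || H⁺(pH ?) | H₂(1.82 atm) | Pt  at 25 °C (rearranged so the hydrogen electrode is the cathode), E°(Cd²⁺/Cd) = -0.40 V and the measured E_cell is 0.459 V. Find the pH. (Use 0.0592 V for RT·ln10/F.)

E°_cell = 0.40 V and n = 2.
log Q = n(E° − E)/0.0592 = 2×(0.40 − 0.459)/0.0592 = -1.993.
With Q = [Cd²⁺]·P(H₂) / [H⁺]^2, solving for [H⁺] gives log[H⁺] = -1.016, so pH = 1.02.

pH = 1.02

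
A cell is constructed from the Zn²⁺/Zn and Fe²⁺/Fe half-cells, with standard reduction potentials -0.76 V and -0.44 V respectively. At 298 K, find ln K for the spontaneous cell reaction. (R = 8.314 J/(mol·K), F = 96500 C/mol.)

E°_cell = -0.44 − (-0.76) = 0.32 V, with n = 2 electrons transferred.
At equilibrium E = 0, so the Nernst equation gives ln K = nFE°/RT = (2)(96500)(0.32)/((8.314)(298)) = 24.93.

ln K = 24.9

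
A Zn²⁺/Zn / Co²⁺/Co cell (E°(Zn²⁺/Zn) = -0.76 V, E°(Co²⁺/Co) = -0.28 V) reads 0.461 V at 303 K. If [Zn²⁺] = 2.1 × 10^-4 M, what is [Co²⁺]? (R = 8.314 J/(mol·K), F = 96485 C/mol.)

4.9 × 10^-5 M

From the Nernst equation, ln Q = nF(E° − E)/RT = 2×96485×(0.48 − 0.461)/(8.314×303) = 1.455, so Q = 4.29.
With Q = [Zn²⁺]/[Co²⁺] and the known concentrations, [Co²⁺] in the denominator gives [Co²⁺] = 4.9 × 10^-5 M.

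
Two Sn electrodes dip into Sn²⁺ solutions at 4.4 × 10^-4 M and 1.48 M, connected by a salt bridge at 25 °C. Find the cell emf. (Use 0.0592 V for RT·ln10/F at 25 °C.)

0.10 V

Both half-cells are Sn²⁺/Sn, so E°_cell = 0. The concentrated side is the cathode; the cell reaction moves Sn²⁺ from high to low concentration with n = 2.
Q = [Sn²⁺]_dilute/[Sn²⁺]_conc = 4.4 × 10^-4/1.48 = 2.97 × 10^-4.
E = 0 − (0.0592/2) log Q = −(0.0592/2)(-3.527) = 0.1044 V.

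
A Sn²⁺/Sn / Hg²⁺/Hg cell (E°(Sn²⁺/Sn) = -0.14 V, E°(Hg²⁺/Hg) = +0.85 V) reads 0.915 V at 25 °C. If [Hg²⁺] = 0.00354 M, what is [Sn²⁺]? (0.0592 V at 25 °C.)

1.2 M

From the Nernst equation, log Q = n(E° − E)/0.0592 = 2(0.99 − 0.915)/0.0592 = 2.534, so Q = 342.
With Q = [Sn²⁺]/[Hg²⁺] and the known concentrations, [Sn²⁺] in the numerator gives [Sn²⁺] = 1.2 M.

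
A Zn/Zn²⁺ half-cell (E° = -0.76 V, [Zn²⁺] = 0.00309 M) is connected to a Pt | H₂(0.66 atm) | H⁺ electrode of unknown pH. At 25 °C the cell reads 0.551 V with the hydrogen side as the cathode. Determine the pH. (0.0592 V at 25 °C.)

pH = 4.88

E°_cell = 0.76 V and n = 2.
log Q = n(E° − E)/0.0592 = 2×(0.76 − 0.551)/0.0592 = 7.061.
With Q = [Zn²⁺]·P(H₂) / [H⁺]^2, solving for [H⁺] gives log[H⁺] = -4.876, so pH = 4.88.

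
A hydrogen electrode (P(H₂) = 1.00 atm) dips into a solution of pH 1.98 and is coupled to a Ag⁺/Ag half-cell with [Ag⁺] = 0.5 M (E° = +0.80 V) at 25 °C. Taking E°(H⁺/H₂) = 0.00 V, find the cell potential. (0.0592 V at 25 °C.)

The Ag⁺/Ag couple is the cathode, so E°_cell = 0.80 V; n = 2.
[H⁺] = 10^(−1.98) = 0.010 M, and Q = [H⁺]^2 / ([Ag⁺]^2·P(H₂)) = 4.39 × 10^-4.
E = E° − (0.0592/2) log Q = 0.80 − (0.0592/2)(-3.358) = 0.899 V.

0.90 V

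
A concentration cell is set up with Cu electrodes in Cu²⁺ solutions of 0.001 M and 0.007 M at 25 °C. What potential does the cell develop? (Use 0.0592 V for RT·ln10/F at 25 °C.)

0.025 V

Both half-cells are Cu²⁺/Cu, so E°_cell = 0. The concentrated side is the cathode; the cell reaction moves Cu²⁺ from high to low concentration with n = 2.
Q = [Cu²⁺]_dilute/[Cu²⁺]_conc = 0.001/0.007 = 0.143.
E = 0 − (0.0592/2) log Q = −(0.0592/2)(-0.845) = 0.0250 V.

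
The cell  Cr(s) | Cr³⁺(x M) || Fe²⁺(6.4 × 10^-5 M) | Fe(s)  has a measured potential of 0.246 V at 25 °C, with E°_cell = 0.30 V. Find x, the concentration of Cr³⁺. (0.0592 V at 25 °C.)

2.8 × 10^-4 M

From the Nernst equation, log Q = n(E° − E)/0.0592 = 6(0.30 − 0.246)/0.0592 = 5.473, so Q = 2.97 × 10^5.
With Q = [Cr³⁺]^2/[Fe²⁺]^3 and the known concentrations, [Cr³⁺]^2 in the numerator gives [Cr³⁺] = 2.8 × 10^-4 M.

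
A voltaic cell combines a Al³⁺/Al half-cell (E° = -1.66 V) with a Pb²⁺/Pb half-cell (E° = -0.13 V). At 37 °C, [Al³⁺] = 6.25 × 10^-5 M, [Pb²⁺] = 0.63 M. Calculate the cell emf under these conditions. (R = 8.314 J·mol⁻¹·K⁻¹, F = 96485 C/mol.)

The Pb²⁺/Pb couple has the higher reduction potential and acts as the cathode, so E°_cell = -0.13 − (-1.66) = 1.53 V.
Balancing electrons gives n = 6; the reaction quotient is Q = [Al³⁺]^2/[Pb²⁺]^3 = 1.56 × 10^-8.
E = E° − (RT/nF) ln Q = 1.53 − (8.314×310)/(6×96485) × (-17.975) = 1.530 + 0.080 = 1.610 V.

1.61 V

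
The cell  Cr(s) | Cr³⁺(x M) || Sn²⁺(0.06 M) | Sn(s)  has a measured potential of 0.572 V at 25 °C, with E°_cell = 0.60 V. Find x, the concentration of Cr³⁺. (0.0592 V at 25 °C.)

From the Nernst equation, log Q = n(E° − E)/0.0592 = 6(0.60 − 0.572)/0.0592 = 2.838, so Q = 688.
With Q = [Cr³⁺]^2/[Sn²⁺]^3 and the known concentrations, [Cr³⁺]^2 in the numerator gives [Cr³⁺] = 0.39 M.

0.39 M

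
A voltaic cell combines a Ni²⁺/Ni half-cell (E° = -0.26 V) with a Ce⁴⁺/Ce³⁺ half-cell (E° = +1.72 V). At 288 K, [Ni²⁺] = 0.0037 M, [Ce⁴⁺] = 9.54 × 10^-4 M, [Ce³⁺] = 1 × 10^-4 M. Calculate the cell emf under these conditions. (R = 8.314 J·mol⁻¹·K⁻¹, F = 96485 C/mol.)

2.11 V

The Ce⁴⁺/Ce³⁺ couple has the higher reduction potential and acts as the cathode, so E°_cell = +1.72 − (-0.26) = 1.98 V.
Balancing electrons gives n = 2; the reaction quotient is Q = [Ni²⁺]·[Ce³⁺]^2/[Ce⁴⁺]^2 = 4.07 × 10^-5.
E = E° − (RT/nF) ln Q = 1.98 − (8.314×288)/(2×96485) × (-10.110) = 1.980 + 0.125 = 2.105 V.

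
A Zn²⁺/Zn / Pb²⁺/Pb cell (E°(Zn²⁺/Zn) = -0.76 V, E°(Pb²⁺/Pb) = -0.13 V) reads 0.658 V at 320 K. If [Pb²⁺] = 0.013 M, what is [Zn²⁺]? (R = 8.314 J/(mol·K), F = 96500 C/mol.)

0.0017 M

From the Nernst equation, ln Q = nF(E° − E)/RT = 2×96500×(0.63 − 0.658)/(8.314×320) = -2.031, so Q = 0.131.
With Q = [Zn²⁺]/[Pb²⁺] and the known concentrations, [Zn²⁺] in the numerator gives [Zn²⁺] = 0.0017 M.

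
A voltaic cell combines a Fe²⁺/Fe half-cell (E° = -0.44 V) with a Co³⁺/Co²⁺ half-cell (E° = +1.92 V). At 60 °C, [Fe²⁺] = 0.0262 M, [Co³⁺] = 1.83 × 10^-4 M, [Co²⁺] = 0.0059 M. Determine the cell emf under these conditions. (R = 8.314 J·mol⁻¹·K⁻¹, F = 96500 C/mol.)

The Co³⁺/Co²⁺ couple has the higher reduction potential and acts as the cathode, so E°_cell = +1.92 − (-0.44) = 2.36 V.
Balancing electrons gives n = 2; the reaction quotient is Q = [Fe²⁺]·[Co²⁺]^2/[Co³⁺]^2 = 27.2.
E = E° − (RT/nF) ln Q = 2.36 − (8.314×333)/(2×96500) × (3.304) = 2.360 − 0.047 = 2.313 V.

2.31 V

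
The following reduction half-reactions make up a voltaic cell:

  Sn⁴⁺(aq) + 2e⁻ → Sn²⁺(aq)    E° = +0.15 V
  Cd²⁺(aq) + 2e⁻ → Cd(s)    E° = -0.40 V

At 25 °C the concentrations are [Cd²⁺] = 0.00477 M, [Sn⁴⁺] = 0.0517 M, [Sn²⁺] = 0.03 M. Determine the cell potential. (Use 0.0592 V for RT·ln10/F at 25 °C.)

The Sn⁴⁺/Sn²⁺ couple has the higher reduction potential and acts as the cathode, so E°_cell = +0.15 − (-0.40) = 0.55 V.
Balancing electrons gives n = 2; the reaction quotient is Q = [Cd²⁺]·[Sn²⁺]/[Sn⁴⁺] = 0.00277.
At 25 °C, E = E° − (0.0592/n) log Q = 0.55 − (0.0592/2)(-2.558) = 0.550 + 0.076 = 0.626 V.

0.626 V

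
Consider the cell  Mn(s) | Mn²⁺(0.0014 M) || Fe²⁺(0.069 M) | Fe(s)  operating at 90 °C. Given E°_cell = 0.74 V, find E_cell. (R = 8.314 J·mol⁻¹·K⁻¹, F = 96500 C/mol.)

0.801 V

Balancing electrons gives n = 2; the reaction quotient is Q = [Mn²⁺]/[Fe²⁺] = 0.0203.
E = E° − (RT/nF) ln Q = 0.74 − (8.314×363)/(2×96500) × (-3.898) = 0.740 + 0.061 = 0.801 V.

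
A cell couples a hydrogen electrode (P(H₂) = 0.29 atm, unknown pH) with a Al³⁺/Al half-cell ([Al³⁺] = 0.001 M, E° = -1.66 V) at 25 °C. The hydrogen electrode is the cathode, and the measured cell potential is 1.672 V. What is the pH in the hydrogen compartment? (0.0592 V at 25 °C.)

E°_cell = 1.66 V and n = 6.
log Q = n(E° − E)/0.0592 = 6×(1.66 − 1.672)/0.0592 = -1.216.
With Q = [Al³⁺]^2·P(H₂)^3 / [H⁺]^6, solving for [H⁺] gives log[H⁺] = -1.066, so pH = 1.07.

pH = 1.07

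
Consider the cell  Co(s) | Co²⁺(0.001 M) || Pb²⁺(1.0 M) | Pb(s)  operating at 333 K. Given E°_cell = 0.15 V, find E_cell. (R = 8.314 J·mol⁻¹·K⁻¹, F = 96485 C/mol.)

Balancing electrons gives n = 2; the reaction quotient is Q = [Co²⁺]/[Pb²⁺] = 0.00100.
E = E° − (RT/nF) ln Q = 0.15 − (8.314×333)/(2×96485) × (-6.908) = 0.150 + 0.099 = 0.249 V.

0.249 V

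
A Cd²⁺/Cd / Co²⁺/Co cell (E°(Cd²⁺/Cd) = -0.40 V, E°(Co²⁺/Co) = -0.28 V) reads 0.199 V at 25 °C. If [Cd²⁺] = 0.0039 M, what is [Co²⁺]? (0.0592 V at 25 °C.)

From the Nernst equation, log Q = n(E° − E)/0.0592 = 2(0.12 − 0.199)/0.0592 = -2.669, so Q = 0.00214.
With Q = [Cd²⁺]/[Co²⁺] and the known concentrations, [Co²⁺] in the denominator gives [Co²⁺] = 1.8 M.

1.8 M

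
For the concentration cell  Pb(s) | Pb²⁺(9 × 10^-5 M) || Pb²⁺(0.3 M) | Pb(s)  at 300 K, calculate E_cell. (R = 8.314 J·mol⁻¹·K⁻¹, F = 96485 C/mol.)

Both half-cells are Pb²⁺/Pb, so E°_cell = 0. The concentrated side is the cathode; the cell reaction moves Pb²⁺ from high to low concentration with n = 2.
Q = [Pb²⁺]_dilute/[Pb²⁺]_conc = 9 × 10^-5/0.3 = 3 × 10^-4.
E = 0 − (RT/nF) ln Q = −((8.314×300)/(2×96485))(-8.112) = 0.1049 V.

0.10 V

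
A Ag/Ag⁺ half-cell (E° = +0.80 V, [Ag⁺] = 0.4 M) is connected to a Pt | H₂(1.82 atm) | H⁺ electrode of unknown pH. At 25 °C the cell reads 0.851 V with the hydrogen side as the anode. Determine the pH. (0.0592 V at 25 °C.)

pH = 1.13

E°_cell = 0.80 V and n = 2.
log Q = n(E° − E)/0.0592 = 2×(0.80 − 0.851)/0.0592 = -1.723.
With Q = [H⁺]^2 / ([Ag⁺]^2·P(H₂)), solving for [H⁺] gives log[H⁺] = -1.129, so pH = 1.13.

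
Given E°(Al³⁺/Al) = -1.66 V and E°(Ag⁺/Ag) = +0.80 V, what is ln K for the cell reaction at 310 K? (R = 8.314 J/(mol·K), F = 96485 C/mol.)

ln K = 276.3

E°_cell = +0.80 − (-1.66) = 2.46 V, with n = 3 electrons transferred.
At equilibrium E = 0, so the Nernst equation gives ln K = nFE°/RT = (3)(96485)(2.46)/((8.314)(310)) = 276.28.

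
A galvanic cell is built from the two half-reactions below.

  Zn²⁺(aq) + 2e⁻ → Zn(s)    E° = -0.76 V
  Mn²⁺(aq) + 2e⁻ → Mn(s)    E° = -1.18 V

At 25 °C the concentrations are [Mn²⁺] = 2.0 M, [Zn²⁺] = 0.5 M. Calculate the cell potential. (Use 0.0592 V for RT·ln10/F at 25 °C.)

The Zn²⁺/Zn couple has the higher reduction potential and acts as the cathode, so E°_cell = -0.76 − (-1.18) = 0.42 V.
Balancing electrons gives n = 2; the reaction quotient is Q = [Mn²⁺]/[Zn²⁺] = 4.00.
At 25 °C, E = E° − (0.0592/n) log Q = 0.42 − (0.0592/2)(0.602) = 0.420 − 0.018 = 0.402 V.

0.402 V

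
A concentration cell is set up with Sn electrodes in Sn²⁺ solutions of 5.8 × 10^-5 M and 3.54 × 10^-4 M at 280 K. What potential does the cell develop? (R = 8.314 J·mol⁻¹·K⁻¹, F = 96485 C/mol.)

Both half-cells are Sn²⁺/Sn, so E°_cell = 0. The concentrated side is the cathode; the cell reaction moves Sn²⁺ from high to low concentration with n = 2.
Q = [Sn²⁺]_dilute/[Sn²⁺]_conc = 5.8 × 10^-5/3.54 × 10^-4 = 0.164.
E = 0 − (RT/nF) ln Q = −((8.314×280)/(2×96485))(-1.809) = 0.0218 V.

0.022 V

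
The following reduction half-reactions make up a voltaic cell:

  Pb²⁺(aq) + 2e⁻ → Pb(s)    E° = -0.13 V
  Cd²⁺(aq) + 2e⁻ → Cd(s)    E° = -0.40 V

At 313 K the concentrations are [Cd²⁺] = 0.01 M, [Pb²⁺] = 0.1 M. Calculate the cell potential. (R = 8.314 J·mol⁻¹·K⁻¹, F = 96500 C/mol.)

The Pb²⁺/Pb couple has the higher reduction potential and acts as the cathode, so E°_cell = -0.13 − (-0.40) = 0.27 V.
Balancing electrons gives n = 2; the reaction quotient is Q = [Cd²⁺]/[Pb²⁺] = 0.100.
E = E° − (RT/nF) ln Q = 0.27 − (8.314×313)/(2×96500) × (-2.303) = 0.270 + 0.031 = 0.301 V.

0.301 V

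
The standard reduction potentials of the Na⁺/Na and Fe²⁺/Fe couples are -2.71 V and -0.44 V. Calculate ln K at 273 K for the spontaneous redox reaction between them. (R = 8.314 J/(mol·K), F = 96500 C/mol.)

ln K = 193.0

E°_cell = -0.44 − (-2.71) = 2.27 V, with n = 2 electrons transferred.
At equilibrium E = 0, so the Nernst equation gives ln K = nFE°/RT = (2)(96500)(2.27)/((8.314)(273)) = 193.02.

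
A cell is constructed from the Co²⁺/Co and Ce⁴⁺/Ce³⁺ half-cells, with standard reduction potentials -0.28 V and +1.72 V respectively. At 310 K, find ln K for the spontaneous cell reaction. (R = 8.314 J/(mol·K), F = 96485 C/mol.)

E°_cell = +1.72 − (-0.28) = 2.00 V, with n = 2 electrons transferred.
At equilibrium E = 0, so the Nernst equation gives ln K = nFE°/RT = (2)(96485)(2.00)/((8.314)(310)) = 149.74.

ln K = 149.7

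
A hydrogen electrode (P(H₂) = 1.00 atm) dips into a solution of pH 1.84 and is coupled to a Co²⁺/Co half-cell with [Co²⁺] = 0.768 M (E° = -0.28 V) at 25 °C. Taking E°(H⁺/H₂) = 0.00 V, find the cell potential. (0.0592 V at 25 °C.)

0.17 V

The hydrogen couple is the cathode, so E°_cell = 0.28 V; n = 2.
[H⁺] = 10^(−1.84) = 0.014 M, and Q = [Co²⁺]·P(H₂) / [H⁺]^2 = 3680.
E = E° − (0.0592/2) log Q = 0.28 − (0.0592/2)(3.565) = 0.174 V.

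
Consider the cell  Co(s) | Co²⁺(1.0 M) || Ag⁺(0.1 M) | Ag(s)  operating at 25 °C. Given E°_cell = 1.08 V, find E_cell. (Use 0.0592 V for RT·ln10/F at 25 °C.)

1.02 V

Balancing electrons gives n = 2; the reaction quotient is Q = [Co²⁺]/[Ag⁺]^2 = 100.
At 25 °C, E = E° − (0.0592/n) log Q = 1.08 − (0.0592/2)(2.000) = 1.080 − 0.059 = 1.021 V.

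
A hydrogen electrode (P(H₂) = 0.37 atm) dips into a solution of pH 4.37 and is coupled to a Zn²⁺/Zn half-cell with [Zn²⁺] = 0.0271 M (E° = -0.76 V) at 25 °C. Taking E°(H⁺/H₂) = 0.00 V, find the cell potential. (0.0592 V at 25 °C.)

0.56 V

The hydrogen couple is the cathode, so E°_cell = 0.76 V; n = 2.
[H⁺] = 10^(−4.37) = 4.3 × 10^-5 M, and Q = [Zn²⁺]·P(H₂) / [H⁺]^2 = 5.51 × 10^6.
E = E° − (0.0592/2) log Q = 0.76 − (0.0592/2)(6.741) = 0.560 V.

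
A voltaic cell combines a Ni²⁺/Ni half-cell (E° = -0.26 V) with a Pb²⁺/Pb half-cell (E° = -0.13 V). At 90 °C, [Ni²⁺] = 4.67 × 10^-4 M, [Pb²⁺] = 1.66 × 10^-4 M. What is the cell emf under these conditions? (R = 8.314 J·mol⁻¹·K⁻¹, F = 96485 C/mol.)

The Pb²⁺/Pb couple has the higher reduction potential and acts as the cathode, so E°_cell = -0.13 − (-0.26) = 0.13 V.
Balancing electrons gives n = 2; the reaction quotient is Q = [Ni²⁺]/[Pb²⁺] = 2.81.
E = E° − (RT/nF) ln Q = 0.13 − (8.314×363)/(2×96485) × (1.034) = 0.130 − 0.016 = 0.114 V.

0.114 V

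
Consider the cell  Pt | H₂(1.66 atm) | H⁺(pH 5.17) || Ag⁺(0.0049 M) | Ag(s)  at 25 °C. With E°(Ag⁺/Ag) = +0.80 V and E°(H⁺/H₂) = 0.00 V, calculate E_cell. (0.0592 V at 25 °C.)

0.98 V

The Ag⁺/Ag couple is the cathode, so E°_cell = 0.80 V; n = 2.
[H⁺] = 10^(−5.17) = 6.8 × 10^-6 M, and Q = [H⁺]^2 / ([Ag⁺]^2·P(H₂)) = 1.15 × 10^-6.
E = E° − (0.0592/2) log Q = 0.80 − (0.0592/2)(-5.941) = 0.976 V.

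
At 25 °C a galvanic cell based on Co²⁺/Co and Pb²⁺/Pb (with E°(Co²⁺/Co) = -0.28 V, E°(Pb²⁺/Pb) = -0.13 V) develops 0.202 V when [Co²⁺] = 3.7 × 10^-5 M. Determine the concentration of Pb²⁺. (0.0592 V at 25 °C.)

From the Nernst equation, log Q = n(E° − E)/0.0592 = 2(0.15 − 0.202)/0.0592 = -1.757, so Q = 0.0175.
With Q = [Co²⁺]/[Pb²⁺] and the known concentrations, [Pb²⁺] in the denominator gives [Pb²⁺] = 0.0021 M.

0.0021 M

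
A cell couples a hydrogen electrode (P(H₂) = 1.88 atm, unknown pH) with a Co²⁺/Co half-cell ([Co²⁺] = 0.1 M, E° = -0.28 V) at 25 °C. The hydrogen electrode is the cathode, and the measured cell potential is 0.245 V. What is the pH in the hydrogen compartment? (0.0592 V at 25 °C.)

pH = 0.95

E°_cell = 0.28 V and n = 2.
log Q = n(E° − E)/0.0592 = 2×(0.28 − 0.245)/0.0592 = 1.182.
With Q = [Co²⁺]·P(H₂) / [H⁺]^2, solving for [H⁺] gives log[H⁺] = -0.954, so pH = 0.95.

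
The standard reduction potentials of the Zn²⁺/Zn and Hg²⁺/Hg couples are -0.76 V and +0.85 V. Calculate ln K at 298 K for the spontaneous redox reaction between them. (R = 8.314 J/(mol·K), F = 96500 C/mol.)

E°_cell = +0.85 − (-0.76) = 1.61 V, with n = 2 electrons transferred.
At equilibrium E = 0, so the Nernst equation gives ln K = nFE°/RT = (2)(96500)(1.61)/((8.314)(298)) = 125.42.

ln K = 125.4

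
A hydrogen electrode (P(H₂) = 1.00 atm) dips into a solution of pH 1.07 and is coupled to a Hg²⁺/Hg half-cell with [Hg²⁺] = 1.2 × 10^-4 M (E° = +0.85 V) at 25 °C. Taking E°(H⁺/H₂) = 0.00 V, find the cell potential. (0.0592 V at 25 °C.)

0.80 V

The Hg²⁺/Hg couple is the cathode, so E°_cell = 0.85 V; n = 2.
[H⁺] = 10^(−1.07) = 0.085 M, and Q = [H⁺]^2 / ([Hg²⁺]·P(H₂)) = 60.4.
E = E° − (0.0592/2) log Q = 0.85 − (0.0592/2)(1.781) = 0.797 V.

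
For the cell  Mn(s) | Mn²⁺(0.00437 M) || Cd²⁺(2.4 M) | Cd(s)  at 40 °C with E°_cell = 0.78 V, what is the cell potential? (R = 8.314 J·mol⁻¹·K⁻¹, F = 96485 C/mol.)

0.865 V

Balancing electrons gives n = 2; the reaction quotient is Q = [Mn²⁺]/[Cd²⁺] = 0.00182.
E = E° − (RT/nF) ln Q = 0.78 − (8.314×313)/(2×96485) × (-6.308) = 0.780 + 0.085 = 0.865 V.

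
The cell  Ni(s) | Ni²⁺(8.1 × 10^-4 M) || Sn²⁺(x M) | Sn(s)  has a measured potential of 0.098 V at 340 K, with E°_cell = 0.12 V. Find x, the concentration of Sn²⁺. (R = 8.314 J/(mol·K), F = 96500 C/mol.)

From the Nernst equation, ln Q = nF(E° − E)/RT = 2×96500×(0.12 − 0.098)/(8.314×340) = 1.502, so Q = 4.49.
With Q = [Ni²⁺]/[Sn²⁺] and the known concentrations, [Sn²⁺] in the denominator gives [Sn²⁺] = 1.8 × 10^-4 M.

1.8 × 10^-4 M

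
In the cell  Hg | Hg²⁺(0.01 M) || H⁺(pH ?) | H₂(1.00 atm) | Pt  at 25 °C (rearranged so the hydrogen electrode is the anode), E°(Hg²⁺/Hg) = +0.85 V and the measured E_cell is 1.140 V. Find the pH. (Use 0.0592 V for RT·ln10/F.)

pH = 5.90

E°_cell = 0.85 V and n = 2.
log Q = n(E° − E)/0.0592 = 2×(0.85 − 1.140)/0.0592 = -9.797.
With Q = [H⁺]^2 / ([Hg²⁺]·P(H₂)), solving for [H⁺] gives log[H⁺] = -5.899, so pH = 5.90.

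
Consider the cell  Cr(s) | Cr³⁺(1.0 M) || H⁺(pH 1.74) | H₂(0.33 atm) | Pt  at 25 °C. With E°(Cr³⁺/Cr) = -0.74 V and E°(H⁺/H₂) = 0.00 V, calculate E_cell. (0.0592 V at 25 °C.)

0.65 V

The hydrogen couple is the cathode, so E°_cell = 0.74 V; n = 6.
[H⁺] = 10^(−1.74) = 0.018 M, and Q = [Cr³⁺]^2·P(H₂)^3 / [H⁺]^6 = 9.9 × 10^8.
E = E° − (0.0592/6) log Q = 0.74 − (0.0592/6)(8.996) = 0.651 V.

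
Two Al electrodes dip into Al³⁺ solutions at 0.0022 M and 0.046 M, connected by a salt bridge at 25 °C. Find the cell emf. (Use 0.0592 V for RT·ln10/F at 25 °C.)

0.026 V

Both half-cells are Al³⁺/Al, so E°_cell = 0. The concentrated side is the cathode; the cell reaction moves Al³⁺ from high to low concentration with n = 3.
Q = [Al³⁺]_dilute/[Al³⁺]_conc = 0.0022/0.046 = 0.0478.
E = 0 − (0.0592/3) log Q = −(0.0592/3)(-1.320) = 0.0260 V.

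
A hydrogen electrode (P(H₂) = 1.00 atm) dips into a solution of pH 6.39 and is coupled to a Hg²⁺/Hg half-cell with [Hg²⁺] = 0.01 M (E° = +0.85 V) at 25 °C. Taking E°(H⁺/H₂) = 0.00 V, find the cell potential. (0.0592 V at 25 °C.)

The Hg²⁺/Hg couple is the cathode, so E°_cell = 0.85 V; n = 2.
[H⁺] = 10^(−6.39) = 4.1 × 10^-7 M, and Q = [H⁺]^2 / ([Hg²⁺]·P(H₂)) = 1.66 × 10^-11.
E = E° − (0.0592/2) log Q = 0.85 − (0.0592/2)(-10.780) = 1.169 V.

1.17 V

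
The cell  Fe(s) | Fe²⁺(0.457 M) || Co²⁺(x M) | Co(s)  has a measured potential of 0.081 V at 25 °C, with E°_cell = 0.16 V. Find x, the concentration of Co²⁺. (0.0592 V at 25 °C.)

From the Nernst equation, log Q = n(E° − E)/0.0592 = 2(0.16 − 0.081)/0.0592 = 2.669, so Q = 467.
With Q = [Fe²⁺]/[Co²⁺] and the known concentrations, [Co²⁺] in the denominator gives [Co²⁺] = 9.8 × 10^-4 M.

9.8 × 10^-4 M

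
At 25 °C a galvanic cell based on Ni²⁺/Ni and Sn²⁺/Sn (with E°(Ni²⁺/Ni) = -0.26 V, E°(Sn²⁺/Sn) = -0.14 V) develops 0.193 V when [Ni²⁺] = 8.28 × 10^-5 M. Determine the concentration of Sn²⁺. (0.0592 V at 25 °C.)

0.024 M

From the Nernst equation, log Q = n(E° − E)/0.0592 = 2(0.12 − 0.193)/0.0592 = -2.466, so Q = 0.00342.
With Q = [Ni²⁺]/[Sn²⁺] and the known concentrations, [Sn²⁺] in the denominator gives [Sn²⁺] = 0.024 M.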